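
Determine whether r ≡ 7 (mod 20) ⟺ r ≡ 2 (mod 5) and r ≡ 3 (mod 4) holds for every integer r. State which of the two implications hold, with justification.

Both directions hold; the statement is true.

(⇒) Suppose r ≡ 7 (mod 20); write r = 20j + 7. Since 5 ∣ 20, reducing mod 5 gives r ≡ 7 ≡ 2 (mod 5); since 4 ∣ 20, reducing mod 4 gives r ≡ 7 ≡ 3 (mod 4).

(⇐) Conversely, if r ≡ 2 (mod 5) and r ≡ 3 (mod 4), then by the Chinese remainder theorem r ≡ 7 (mod 20). This is exactly r ≡ 7 (mod 20).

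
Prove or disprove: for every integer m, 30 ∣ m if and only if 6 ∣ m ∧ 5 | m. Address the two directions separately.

(⇒) If 30 ∣ m, write m = 30q. Since 30 = 5·6, m = 6·(5q), so 6 ∣ m; and since 30 = 6·5, m = 5·(6q), so 5 ∣ m.

(⇐) Suppose 6 ∣ m and 5 ∣ m. Any common multiple of 6 and 5 is a multiple of their lcm; here gcd(6, 5) = 1, so lcm(6, 5) = 6·5 = 30, so 30 ∣ m.

Equivalent; both directions hold.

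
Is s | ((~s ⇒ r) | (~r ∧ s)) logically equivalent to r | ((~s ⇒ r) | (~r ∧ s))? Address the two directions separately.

[⇒] Assume the antecedent. If r is true, r | ((~s ⇒ r) | (~r ∧ s)) reduces to true regardless of the other variables. If r is false, the antecedent forces (r = F, s = T), and r | ((~s ⇒ r) | (~r ∧ s)) holds there. Either way r | ((~s ⇒ r) | (~r ∧ s)) holds.

[⇐] Assume the antecedent. If r is true, s | ((~s ⇒ r) | (~r ∧ s)) reduces to true regardless of the other variables. If r is false, the antecedent forces (r = F, s = T), and s | ((~s ⇒ r) | (~r ∧ s)) holds there. Either way s | ((~s ⇒ r) | (~r ∧ s)) holds.

Both directions hold.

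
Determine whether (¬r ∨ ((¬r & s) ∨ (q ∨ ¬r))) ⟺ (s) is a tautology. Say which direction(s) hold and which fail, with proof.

[⇒] This fails. Under q = F, r = F, s = F, the left side is true but the right side is false.

[⇐] This fails. Under q = F, r = T, s = T, the left side is false but the right side is true.

Both directions fail.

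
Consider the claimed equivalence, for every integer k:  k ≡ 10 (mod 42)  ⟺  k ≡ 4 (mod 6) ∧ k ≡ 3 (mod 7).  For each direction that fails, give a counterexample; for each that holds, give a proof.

(⇒) Suppose k ≡ 10 (mod 42); write k = 42j + 10. Since 6 ∣ 42, reducing mod 6 gives k ≡ 10 ≡ 4 (mod 6); since 7 ∣ 42, reducing mod 7 gives k ≡ 10 ≡ 3 (mod 7).

(⇐) Conversely, if k ≡ 4 (mod 6) and k ≡ 3 (mod 7), then by the Chinese remainder theorem k ≡ 10 (mod 42). This is exactly k ≡ 10 (mod 42).

Both implications hold.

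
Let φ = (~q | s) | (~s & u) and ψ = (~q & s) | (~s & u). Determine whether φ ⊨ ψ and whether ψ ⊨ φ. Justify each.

(⇒) fails; (⇐) holds.

(⟹) This fails. Under s = F, u = F, q = F, the left side is true but the right side is false.

(⟸) Assume the antecedent. If s is true, (~q | s) | (~s & u) reduces to true regardless of the other variables. If s is false, the antecedent forces (s = F, u = T, q = F) or (s = F, u = T, q = T), and (~q | s) | (~s & u) holds there. Either way (~q | s) | (~s & u) holds.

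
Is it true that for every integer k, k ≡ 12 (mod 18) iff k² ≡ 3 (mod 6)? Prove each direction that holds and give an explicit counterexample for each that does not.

[⇒] This fails: take k = 12. Then 12 ≡ 12 (mod 18), but 12² = 144 ≡ 0 (mod 6), not 3.

[⇐] This fails: take k = 3. Then 3² = 9 ≡ 3 (mod 6), yet 3 ≡ 3 (mod 18), not 12.

Neither direction holds.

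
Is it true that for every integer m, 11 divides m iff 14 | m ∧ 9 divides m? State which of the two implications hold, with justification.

Forward direction. This fails: take m = 11. Certainly 11 ∣ 11, but 14 ∤ 11.

Converse. This fails: take m = 126. Both 14 ∣ 126 and 9 ∣ 126, yet 126 is not a multiple of 11 (since 126 = 11·11 + 5), so 11 ∤ 126.

Neither implication holds.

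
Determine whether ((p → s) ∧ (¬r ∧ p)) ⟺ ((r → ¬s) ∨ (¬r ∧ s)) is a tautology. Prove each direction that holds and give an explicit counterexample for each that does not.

The forward direction holds; the converse fails.

(→) Assume the antecedent. If r is true, the antecedent cannot hold. If r is false, (r → ¬s) ∨ (¬r ∧ s) reduces to true regardless of the other variables. Either way (r → ¬s) ∨ (¬r ∧ s) holds.

(←) This fails. Under r = F, s = F, p = F, the left side is false but the right side is true.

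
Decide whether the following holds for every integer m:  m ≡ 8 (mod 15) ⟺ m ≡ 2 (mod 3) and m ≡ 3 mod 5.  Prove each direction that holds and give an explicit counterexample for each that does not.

Both directions hold; the statement is true.

Forward direction. Suppose m ≡ 8 (mod 15); write m = 15j + 8. Since 3 ∣ 15, reducing mod 3 gives m ≡ 8 ≡ 2 (mod 3); since 5 ∣ 15, reducing mod 5 gives m ≡ 8 ≡ 3 (mod 5).

Converse. If m ≡ 2 (mod 3) and m ≡ 3 (mod 5), then by the Chinese remainder theorem m ≡ 8 (mod 15). This is exactly m ≡ 8 (mod 15).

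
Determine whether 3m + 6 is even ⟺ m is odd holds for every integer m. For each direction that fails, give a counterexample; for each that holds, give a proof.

[⇒] This fails: m = 0 gives 3m + 6 = 6, which is even, but 0 is even, not odd.

[⇐] This also fails: m = 3 is odd, but 3m + 6 = 15 is odd, not even.

Neither implication holds.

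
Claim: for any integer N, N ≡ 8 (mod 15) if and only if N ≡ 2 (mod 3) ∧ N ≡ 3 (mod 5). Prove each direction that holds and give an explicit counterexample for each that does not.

Both directions hold.

(⇒) Suppose N ≡ 8 (mod 15); write N = 15j + 8. Since 3 ∣ 15, reducing mod 3 gives N ≡ 8 ≡ 2 (mod 3); since 5 ∣ 15, reducing mod 5 gives N ≡ 8 ≡ 3 (mod 5).

(⇐) Conversely, if N ≡ 2 (mod 3) and N ≡ 3 (mod 5), then by the Chinese remainder theorem N ≡ 8 (mod 15). This is exactly N ≡ 8 (mod 15).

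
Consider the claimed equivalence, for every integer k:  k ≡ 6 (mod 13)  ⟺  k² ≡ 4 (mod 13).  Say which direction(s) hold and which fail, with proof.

Forward direction. This fails: take k = 6. Then 6 ≡ 6 (mod 13), but 6² = 36 ≡ 10 (mod 13), not 4.

Converse. This fails: take k = 2. Then 2² = 4 ≡ 4 (mod 13), yet 2 ≡ 2 (mod 13), not 6.

Both directions fail.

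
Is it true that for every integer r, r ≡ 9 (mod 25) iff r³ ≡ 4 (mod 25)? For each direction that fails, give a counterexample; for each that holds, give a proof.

Forward direction. Suppose r ≡ 9 (mod 25). Write r = 25j + 9. Then (25j + 9)³ = 15625j³ + 16875j² + 6075j + 729 = 25(625j³ + 675j² + 243j + 29) + 4, so r³ ≡ 4 (mod 25).

Converse. Suppose r³ ≡ 4 (mod 25). The only residue r in {0, …, 24} with r³ ≡ 4 (mod 25) is r = 9, so r ≡ 9 (mod 25).

Both implications hold.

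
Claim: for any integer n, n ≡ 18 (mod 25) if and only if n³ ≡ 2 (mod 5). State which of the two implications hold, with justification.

(⟹) Suppose n ≡ 18 (mod 25). Then n³ ≡ 18³ = 5832 (mod 25), and since 5 ∣ 25, also n³ ≡ 2 (mod 5).

(⟸) This fails: take n = 3. Then 3³ = 27 ≡ 2 (mod 5), yet 3 ≡ 3 (mod 25), not 18.

(⇒) holds; (⇐) fails.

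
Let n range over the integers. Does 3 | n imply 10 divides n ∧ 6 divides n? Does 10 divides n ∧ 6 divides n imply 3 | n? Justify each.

Only the reverse direction holds.

(←) Suppose 10 ∣ n and 6 ∣ n. Any common multiple of 10 and 6 is a multiple of their lcm; here lcm(10, 6) = 10·6/gcd(10, 6) = 60/2 = 30, so 30 ∣ n. Since 3 ∣ 30, it follows that 3 ∣ n.

(→) This fails: take n = 3. Certainly 3 ∣ 3, but 10 ∤ 3.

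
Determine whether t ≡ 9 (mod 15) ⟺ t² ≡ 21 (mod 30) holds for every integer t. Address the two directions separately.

Neither implication holds.

(⟹) This fails: take t = 24. Then 24 ≡ 9 (mod 15), but 24² = 576 ≡ 6 (mod 30), not 21.

(⟸) This fails: take t = 21. Then 21² = 441 ≡ 21 (mod 30), yet 21 ≡ 6 (mod 15), not 9.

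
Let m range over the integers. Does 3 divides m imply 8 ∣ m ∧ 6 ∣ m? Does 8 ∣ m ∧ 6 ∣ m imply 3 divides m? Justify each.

Not equivalent: only (⇐) holds.

[⇒] This fails: take m = 3. Certainly 3 ∣ 3, but 8 ∤ 3.

[⇐] Suppose 8 ∣ m and 6 ∣ m. Any common multiple of 8 and 6 is a multiple of their lcm; here lcm(8, 6) = 8·6/gcd(8, 6) = 48/2 = 24, so 24 ∣ m. Since 3 ∣ 24, it follows that 3 ∣ m.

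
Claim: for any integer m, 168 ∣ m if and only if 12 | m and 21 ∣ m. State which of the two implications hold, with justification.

[⇐] This fails: take m = 84. Both 12 ∣ 84 and 21 ∣ 84, yet 84 is not a multiple of 168 (since 84 = 0·168 + 84), so 168 ∤ 84.

[⇒] If 168 ∣ m, write m = 168q. Since 168 = 14·12, m = 12·(14q), so 12 ∣ m; and since 168 = 8·21, m = 21·(8q), so 21 ∣ m.

Only the forward direction holds.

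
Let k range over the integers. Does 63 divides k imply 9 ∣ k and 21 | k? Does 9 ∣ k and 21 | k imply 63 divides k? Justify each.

Both directions hold; the statement is true.

[⇐] Suppose 9 ∣ k and 21 ∣ k. Any common multiple of 9 and 21 is a multiple of their lcm; here lcm(9, 21) = 9·21/gcd(9, 21) = 189/3 = 63, so 63 ∣ k.

[⇒] If 63 ∣ k, write k = 63q. Since 63 = 7·9, k = 9·(7q), so 9 ∣ k; and since 63 = 3·21, k = 21·(3q), so 21 ∣ k.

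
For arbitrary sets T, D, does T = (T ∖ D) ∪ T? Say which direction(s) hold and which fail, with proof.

(⟹) Let x ∈ T. Then either x ∈ T and x ∉ D; or x ∈ T ∩ D. In each case x ∈ (T ∖ D) ∪ T, so T ⊆ (T ∖ D) ∪ T.

(⟸) Let x ∈ (T ∖ D) ∪ T. Then either x ∈ T and x ∉ D; or x ∈ T ∩ D. In each case x ∈ T, so (T ∖ D) ∪ T ⊆ T.

Both inclusions hold.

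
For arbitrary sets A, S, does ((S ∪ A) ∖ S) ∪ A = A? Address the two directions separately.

(⊆) Let x ∈ ((S ∪ A) ∖ S) ∪ A. Then either x ∈ A and x ∉ S; or x ∈ A ∩ S. In each case x ∈ A, so ((S ∪ A) ∖ S) ∪ A ⊆ A.

(⊇) Let x ∈ A. Then either x ∈ A and x ∉ S; or x ∈ A ∩ S. In each case x ∈ ((S ∪ A) ∖ S) ∪ A, so A ⊆ ((S ∪ A) ∖ S) ∪ A.

Both inclusions hold.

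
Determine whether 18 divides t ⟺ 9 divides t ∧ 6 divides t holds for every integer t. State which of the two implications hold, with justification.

Equivalent; both directions hold.

(⇒) If 18 ∣ t, write t = 18q. Since 18 = 2·9, t = 9·(2q), so 9 ∣ t; and since 18 = 3·6, t = 6·(3q), so 6 ∣ t.

(⇐) Suppose 9 ∣ t and 6 ∣ t. Any common multiple of 9 and 6 is a multiple of their lcm; here lcm(9, 6) = 9·6/gcd(9, 6) = 54/3 = 18, so 18 ∣ t.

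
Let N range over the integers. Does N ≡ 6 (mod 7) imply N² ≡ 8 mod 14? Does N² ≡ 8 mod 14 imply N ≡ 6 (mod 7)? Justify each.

Neither direction holds.

(⇒) This fails: take N = 13. Then 13 ≡ 6 (mod 7), but 13² = 169 ≡ 1 (mod 14), not 8.

(⇐) This fails: take N = 8. Then 8² = 64 ≡ 8 (mod 14), yet 8 ≡ 1 (mod 7), not 6.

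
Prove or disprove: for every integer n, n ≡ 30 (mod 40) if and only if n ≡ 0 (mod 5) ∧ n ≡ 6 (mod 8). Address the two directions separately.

Forward direction. Suppose n ≡ 30 (mod 40); write n = 40j + 30. Since 5 ∣ 40, reducing mod 5 gives n ≡ 30 ≡ 0 (mod 5); since 8 ∣ 40, reducing mod 8 gives n ≡ 30 ≡ 6 (mod 8).

Converse. If n ≡ 0 (mod 5) and n ≡ 6 (mod 8), then by the Chinese remainder theorem n ≡ 30 (mod 40). This is exactly n ≡ 30 (mod 40).

Both implications hold.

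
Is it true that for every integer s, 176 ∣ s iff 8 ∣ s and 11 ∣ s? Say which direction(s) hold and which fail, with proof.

(←) This fails: take s = 88. Both 8 ∣ 88 and 11 ∣ 88, yet 88 is not a multiple of 176 (since 88 = 0·176 + 88), so 176 ∤ 88.

(→) If 176 ∣ s, write s = 176q. Since 176 = 22·8, s = 8·(22q), so 8 ∣ s; and since 176 = 16·11, s = 11·(16q), so 11 ∣ s.

Only the forward implication holds.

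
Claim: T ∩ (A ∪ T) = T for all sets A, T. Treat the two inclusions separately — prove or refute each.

Reverse inclusion. Let x ∈ T. Then either x ∈ T and x ∉ A; or x ∈ A ∩ T. In each case x ∈ T ∩ (A ∪ T), so T ⊆ T ∩ (A ∪ T).

Forward inclusion. Let x ∈ T ∩ (A ∪ T). Then either x ∈ T and x ∉ A; or x ∈ A ∩ T. In each case x ∈ T, so T ∩ (A ∪ T) ⊆ T.

Both inclusions hold.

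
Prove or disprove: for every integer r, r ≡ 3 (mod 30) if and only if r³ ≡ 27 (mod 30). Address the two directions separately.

The biconditional holds.

(→) Suppose r ≡ 3 (mod 30). Write r = 30j + 3. Then (30j + 3)³ = 27000j³ + 8100j² + 810j + 27 = 30(900j³ + 270j² + 27j) + 27, so r³ ≡ 27 (mod 30).

(←) Conversely, suppose r³ ≡ 27 (mod 30). The only residue r in {0, …, 29} with r³ ≡ 27 (mod 30) is r = 3, so r ≡ 3 (mod 30).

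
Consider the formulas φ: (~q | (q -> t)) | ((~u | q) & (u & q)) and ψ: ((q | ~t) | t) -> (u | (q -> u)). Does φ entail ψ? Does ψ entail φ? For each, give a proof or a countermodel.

(⟹) This fails. Under q = T, t = T, u = F, the left side is true but the right side is false.

(⟸) Assume the antecedent. If q is true, the antecedent forces (q = T, t = F, u = T) or (q = T, t = T, u = T), and the consequent holds there. If q is false, the consequent reduces to true regardless of the other variables. Either way the consequent holds.

(⇒) fails; (⇐) holds.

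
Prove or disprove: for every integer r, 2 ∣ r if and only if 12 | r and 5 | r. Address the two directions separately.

Not equivalent: only (⇐) holds.

[⇒] This fails: take r = 2. Certainly 2 ∣ 2, but 12 ∤ 2.

[⇐] Suppose 12 ∣ r and 5 ∣ r. Any common multiple of 12 and 5 is a multiple of their lcm; here gcd(12, 5) = 1, so lcm(12, 5) = 12·5 = 60, so 60 ∣ r. Since 2 ∣ 60, it follows that 2 ∣ r.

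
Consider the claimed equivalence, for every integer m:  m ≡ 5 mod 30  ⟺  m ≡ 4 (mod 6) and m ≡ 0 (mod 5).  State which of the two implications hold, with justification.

Both directions fail.

[⇒] This fails: m = 5 gives 5 ≡ 5 (mod 30) but 5 ≡ 5 (mod 6), so the conjunction on the right does not hold.

[⇐] This fails: m = 10 satisfies both congruences on the right (10 ≡ 4 mod 6 and 10 ≡ 0 mod 5) yet 10 ≡ 10 (mod 30), not 5.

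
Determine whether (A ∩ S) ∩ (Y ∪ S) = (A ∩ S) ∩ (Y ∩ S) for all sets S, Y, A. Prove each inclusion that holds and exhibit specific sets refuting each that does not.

The sets are not equal: only the reverse inclusion holds.

(⊆) This inclusion fails. Take S = {1}, Y = ∅, A = {1}; then 1 ∈ (A ∩ S) ∩ (Y ∪ S) but 1 ∉ (A ∩ S) ∩ (Y ∩ S).

(⊇) Let x ∈ (A ∩ S) ∩ (Y ∩ S). Then x ∈ S ∩ Y ∩ A, from which x ∈ (A ∩ S) ∩ (Y ∪ S).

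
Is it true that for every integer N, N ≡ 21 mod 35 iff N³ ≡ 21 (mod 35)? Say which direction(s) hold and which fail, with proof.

(→) Suppose N ≡ 21 mod 35. Write N = 35j + 21. Then (35j + 21)³ = 42875j³ + 77175j² + 46305j + 9261 = 35(1225j³ + 2205j² + 1323j + 264) + 21, so N³ ≡ 21 (mod 35).

(←) Conversely, suppose N³ ≡ 21 (mod 35). The only residue r in {0, …, 34} with r³ ≡ 21 (mod 35) is r = 21, so N ≡ 21 (mod 35).

Both implications hold.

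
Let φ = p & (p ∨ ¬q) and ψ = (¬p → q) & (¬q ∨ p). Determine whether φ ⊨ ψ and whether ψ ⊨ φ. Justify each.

The biconditional holds.

Converse. Assume the antecedent. If p is true, p & (p ∨ ¬q) reduces to true regardless of the other variables. If p is false, the antecedent cannot hold. Either way p & (p ∨ ¬q) holds.

Forward direction. Assume the antecedent. If p is true, (¬p → q) & (¬q ∨ p) reduces to true regardless of the other variables. If p is false, the antecedent cannot hold. Either way (¬p → q) & (¬q ∨ p) holds.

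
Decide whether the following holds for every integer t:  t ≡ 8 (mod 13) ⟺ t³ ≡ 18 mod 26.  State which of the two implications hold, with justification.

Both directions fail.

(→) This fails: take t = 21. Then 21 ≡ 8 (mod 13), but 21³ = 9261 ≡ 5 (mod 26), not 18.

(←) This fails: take t = 20. Then 20³ = 8000 ≡ 18 (mod 26), yet 20 ≡ 7 (mod 13), not 8.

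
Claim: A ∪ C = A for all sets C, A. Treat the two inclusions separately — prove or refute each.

Only the reverse inclusion holds.

(⊇) Let x ∈ A. Then either x ∈ A and x ∉ C; or x ∈ C ∩ A. In each case x ∈ A ∪ C, so A ⊆ A ∪ C.

(⊆) This inclusion fails. Take C = {1}, A = ∅; then 1 ∈ A ∪ C but 1 ∉ A.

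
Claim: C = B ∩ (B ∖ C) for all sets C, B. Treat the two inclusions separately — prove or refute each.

Neither inclusion holds.

(⟹) This inclusion fails. Take C = {1}, B = ∅; then 1 ∈ C but 1 ∉ B ∩ (B ∖ C).

(⟸) This inclusion fails. Take C = ∅, B = {1}; then 1 ∈ B ∩ (B ∖ C) but 1 ∉ C.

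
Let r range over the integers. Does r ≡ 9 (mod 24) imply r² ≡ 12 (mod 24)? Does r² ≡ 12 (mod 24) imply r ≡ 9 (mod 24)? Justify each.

(⟹) This fails: take r = 9. Then 9 ≡ 9 (mod 24), but 9² = 81 ≡ 9 (mod 24), not 12.

(⟸) This fails: take r = 6. Then 6² = 36 ≡ 12 (mod 24), yet 6 ≡ 6 (mod 24), not 9.

Both directions fail.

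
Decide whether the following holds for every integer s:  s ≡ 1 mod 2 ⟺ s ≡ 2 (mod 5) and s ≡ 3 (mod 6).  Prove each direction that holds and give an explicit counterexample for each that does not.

[⇒] This fails: s = 1 gives 1 ≡ 1 (mod 2) but 1 ≡ 1 (mod 5), so the conjunction on the right does not hold.

[⇐] Conversely, if s ≡ 2 (mod 5) and s ≡ 3 (mod 6), then by the Chinese remainder theorem s ≡ 27 (mod 30). Since 27 ≡ 1 (mod 2) and 2 ∣ 30, we get s ≡ 1 (mod 2).

Only the reverse direction holds.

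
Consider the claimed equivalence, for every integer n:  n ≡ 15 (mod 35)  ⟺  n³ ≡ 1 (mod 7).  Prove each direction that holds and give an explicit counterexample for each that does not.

Only the forward implication holds.

Converse. This fails: take n = 1. Then 1³ = 1 ≡ 1 (mod 7), yet 1 ≡ 1 (mod 35), not 15.

Forward direction. Suppose n ≡ 15 (mod 35). Then n³ ≡ 15³ = 3375 (mod 35), and since 7 ∣ 35, also n³ ≡ 1 (mod 7).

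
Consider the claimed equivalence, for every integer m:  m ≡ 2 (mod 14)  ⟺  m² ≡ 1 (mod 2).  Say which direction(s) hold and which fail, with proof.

Neither implication holds.

[⇒] This fails: take m = 2. Then 2 ≡ 2 (mod 14), but 2² = 4 ≡ 0 (mod 2), not 1.

[⇐] This fails: take m = 1. Then 1² = 1 ≡ 1 (mod 2), yet 1 ≡ 1 (mod 14), not 2.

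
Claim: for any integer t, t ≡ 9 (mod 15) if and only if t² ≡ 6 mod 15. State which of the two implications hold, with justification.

(⟹) Suppose t ≡ 9 (mod 15). Write t = 15j + 9. Then (15j + 9)² = 225j² + 270j + 81 = 15(15j² + 18j + 5) + 6, so t² ≡ 6 (mod 15).

(⟸) This fails: take t = 6. Then 6² = 36 ≡ 6 (mod 15), yet 6 ≡ 6 (mod 15), not 9.

Only the forward implication holds.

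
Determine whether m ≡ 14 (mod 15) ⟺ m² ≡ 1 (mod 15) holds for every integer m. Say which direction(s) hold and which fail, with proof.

Not equivalent: only (⇒) holds.

(⟸) This fails: take m = 1. Then 1² = 1 ≡ 1 (mod 15), yet 1 ≡ 1 (mod 15), not 14.

(⟹) Suppose m ≡ 14 (mod 15). Write m = 15j + 14. Then (15j + 14)² = 225j² + 420j + 196 = 15(15j² + 28j + 13) + 1, so m² ≡ 1 (mod 15).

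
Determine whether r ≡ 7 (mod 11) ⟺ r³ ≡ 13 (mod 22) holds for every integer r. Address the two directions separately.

[⇒] This fails: take r = 18. Then 18 ≡ 7 (mod 11), but 18³ = 5832 ≡ 2 (mod 22), not 13.

[⇐] Conversely, the residues r modulo 22 with r³ ≡ 13 (mod 22) are exactly {7}, and each is ≡ 7 (mod 11).

(⇒) fails; (⇐) holds.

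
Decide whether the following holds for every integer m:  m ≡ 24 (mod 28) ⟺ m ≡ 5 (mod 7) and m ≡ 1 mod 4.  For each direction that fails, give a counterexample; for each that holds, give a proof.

(→) This fails: m = 24 gives 24 ≡ 24 (mod 28) but 24 ≡ 3 (mod 7), so the conjunction on the right does not hold.

(←) This fails: m = 5 satisfies both congruences on the right (5 ≡ 5 mod 7 and 5 ≡ 1 mod 4) yet 5 ≡ 5 (mod 28), not 24.

Neither implication holds.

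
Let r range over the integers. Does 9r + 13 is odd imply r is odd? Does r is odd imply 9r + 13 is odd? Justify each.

Forward direction. This fails: r = 0 gives 9r + 13 = 13, which is odd, but 0 is even, not odd.

Converse. This also fails: r = 5 is odd, but 9r + 13 = 58 is even, not odd.

Both directions fail.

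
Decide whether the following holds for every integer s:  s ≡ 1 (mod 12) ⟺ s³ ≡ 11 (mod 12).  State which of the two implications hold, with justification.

Neither direction holds.

[⇒] This fails: take s = 1. Then 1 ≡ 1 (mod 12), but 1³ = 1 ≡ 1 (mod 12), not 11.

[⇐] This fails: take s = 11. Then 11³ = 1331 ≡ 11 (mod 12), yet 11 ≡ 11 (mod 12), not 1.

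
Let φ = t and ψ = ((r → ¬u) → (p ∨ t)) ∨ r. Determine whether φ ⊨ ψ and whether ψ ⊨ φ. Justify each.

(→) Assume the antecedent. If t is true, ((r → ¬u) → (p ∨ t)) ∨ r reduces to true regardless of the other variables. If t is false, the antecedent cannot hold. Either way ((r → ¬u) → (p ∨ t)) ∨ r holds.

(←) This fails. Under u = F, t = F, p = T, r = F, the left side is false but the right side is true.

Not equivalent: only (⇒) holds.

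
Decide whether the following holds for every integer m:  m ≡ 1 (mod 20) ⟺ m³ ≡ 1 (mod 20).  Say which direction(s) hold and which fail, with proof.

(⟸) Suppose m³ ≡ 1 (mod 20). The only residue r in {0, …, 19} with r³ ≡ 1 (mod 20) is r = 1, so m ≡ 1 (mod 20).

(⟹) Suppose m ≡ 1 (mod 20). Write m = 20j + 1. Then (20j + 1)³ = 8000j³ + 1200j² + 60j + 1 = 20(400j³ + 60j² + 3j) + 1, so m³ ≡ 1 (mod 20).

Both directions hold.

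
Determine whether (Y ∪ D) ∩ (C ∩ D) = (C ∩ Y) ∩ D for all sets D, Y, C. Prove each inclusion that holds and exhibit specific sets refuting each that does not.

(⊆) fails; (⊇) holds.

(⟹) This inclusion fails. Take D = {1}, Y = ∅, C = {1}; then 1 ∈ (Y ∪ D) ∩ (C ∩ D) but 1 ∉ (C ∩ Y) ∩ D.

(⟸) Let x ∈ (C ∩ Y) ∩ D. Then x ∈ D ∩ Y ∩ C, from which x ∈ (Y ∪ D) ∩ (C ∩ D).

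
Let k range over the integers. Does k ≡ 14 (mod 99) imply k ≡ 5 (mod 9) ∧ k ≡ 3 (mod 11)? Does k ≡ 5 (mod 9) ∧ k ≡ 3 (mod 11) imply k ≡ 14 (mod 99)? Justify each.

(→) Suppose k ≡ 14 (mod 99); write k = 99j + 14. Since 9 ∣ 99, reducing mod 9 gives k ≡ 14 ≡ 5 (mod 9); since 11 ∣ 99, reducing mod 11 gives k ≡ 14 ≡ 3 (mod 11).

(←) Conversely, if k ≡ 5 (mod 9) and k ≡ 3 (mod 11), then by the Chinese remainder theorem k ≡ 14 (mod 99). This is exactly k ≡ 14 (mod 99).

The biconditional holds.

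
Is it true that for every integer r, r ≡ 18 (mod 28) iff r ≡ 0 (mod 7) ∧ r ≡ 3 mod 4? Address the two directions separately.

Neither direction holds.

(⟹) This fails: r = 18 gives 18 ≡ 18 (mod 28) but 18 ≡ 4 (mod 7), so the conjunction on the right does not hold.

(⟸) This fails: r = 7 satisfies both congruences on the right (7 ≡ 0 mod 7 and 7 ≡ 3 mod 4) yet 7 ≡ 7 (mod 28), not 18.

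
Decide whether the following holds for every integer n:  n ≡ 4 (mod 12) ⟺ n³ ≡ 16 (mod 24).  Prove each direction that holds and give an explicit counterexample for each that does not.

(→) Suppose n ≡ 4 (mod 12). Working modulo 24, n ∈ {4, 16}; for each such r, r³ ≡ 16 (mod 24).

(←) This fails: take n = 10. Then 10³ = 1000 ≡ 16 (mod 24), yet 10 ≡ 10 (mod 12), not 4.

Only the forward direction holds.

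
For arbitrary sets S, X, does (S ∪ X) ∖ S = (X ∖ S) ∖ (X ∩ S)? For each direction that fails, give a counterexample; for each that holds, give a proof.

Both inclusions hold.

Forward inclusion. Let x ∈ (S ∪ X) ∖ S. Then x ∈ X and x ∉ S, from which x ∈ (X ∖ S) ∖ (X ∩ S).

Reverse inclusion. Let x ∈ (X ∖ S) ∖ (X ∩ S). Then x ∈ X and x ∉ S, from which x ∈ (S ∪ X) ∖ S.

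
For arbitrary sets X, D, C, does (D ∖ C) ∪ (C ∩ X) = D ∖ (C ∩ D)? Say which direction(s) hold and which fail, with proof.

(⟹) This inclusion fails. Take X = {1}, D = ∅, C = {1}; then 1 ∈ (D ∖ C) ∪ (C ∩ X) but 1 ∉ D ∖ (C ∩ D).

(⟸) Let x ∈ D ∖ (C ∩ D). Then either x ∈ D and x ∉ X, C; or x ∈ X ∩ D and x ∉ C. In each case x ∈ (D ∖ C) ∪ (C ∩ X), so D ∖ (C ∩ D) ⊆ (D ∖ C) ∪ (C ∩ X).

(⊆) fails; (⊇) holds.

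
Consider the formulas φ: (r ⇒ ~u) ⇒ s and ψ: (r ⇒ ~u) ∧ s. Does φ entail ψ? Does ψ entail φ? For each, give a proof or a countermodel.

Forward direction. This fails. Under s = F, u = T, r = T, the left side is true but the right side is false.

Converse. Assume the antecedent. If s is true, (r ⇒ ~u) ⇒ s reduces to true regardless of the other variables. If s is false, the antecedent cannot hold. Either way (r ⇒ ~u) ⇒ s holds.

(⇒) fails; (⇐) holds.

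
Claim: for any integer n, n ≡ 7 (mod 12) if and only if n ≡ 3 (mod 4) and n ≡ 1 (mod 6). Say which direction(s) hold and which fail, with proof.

(⇒) Suppose n ≡ 7 (mod 12); write n = 12j + 7. Since 4 ∣ 12, reducing mod 4 gives n ≡ 7 ≡ 3 (mod 4); since 6 ∣ 12, reducing mod 6 gives n ≡ 7 ≡ 1 (mod 6).

(⇐) Conversely, if n ≡ 3 (mod 4) and n ≡ 1 (mod 6), then by the Chinese remainder theorem n ≡ 7 (mod 12). This is exactly n ≡ 7 (mod 12).

The biconditional holds.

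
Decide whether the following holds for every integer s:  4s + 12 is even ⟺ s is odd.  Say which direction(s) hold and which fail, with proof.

Only the converse holds.

(⇐) Suppose s is odd. Since 4 is even, 4s is even for every s, so 4s + 12 has the same parity as 12, which is even. Hence 4s + 12 is even.

(⇒) This fails: take s = 2. Then 4s + 12 = 20, which is even, yet s = 2 is even, not odd.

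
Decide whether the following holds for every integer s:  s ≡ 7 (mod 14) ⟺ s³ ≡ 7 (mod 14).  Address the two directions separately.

[⇒] Suppose s ≡ 7 (mod 14). Write s = 14j + 7. Then (14j + 7)³ = 2744j³ + 4116j² + 2058j + 343 = 14(196j³ + 294j² + 147j + 24) + 7, so s³ ≡ 7 (mod 14).

[⇐] Conversely, suppose s³ ≡ 7 (mod 14). The only residue r in {0, …, 13} with r³ ≡ 7 (mod 14) is r = 7, so s ≡ 7 (mod 14).

Both directions hold.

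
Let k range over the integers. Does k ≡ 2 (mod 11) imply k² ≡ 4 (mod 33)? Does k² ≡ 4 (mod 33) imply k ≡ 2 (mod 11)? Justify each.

Both directions fail.

(⟹) This fails: take k = 24. Then 24 ≡ 2 (mod 11), but 24² = 576 ≡ 15 (mod 33), not 4.

(⟸) This fails: take k = 20. Then 20² = 400 ≡ 4 (mod 33), yet 20 ≡ 9 (mod 11), not 2.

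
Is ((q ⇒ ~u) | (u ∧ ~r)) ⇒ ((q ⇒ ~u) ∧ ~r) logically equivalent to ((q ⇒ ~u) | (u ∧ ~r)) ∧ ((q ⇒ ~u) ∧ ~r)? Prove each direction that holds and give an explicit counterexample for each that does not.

(⟹) This fails. Under q = T, u = T, r = T, the left side is true but the right side is false.

(⟸) Assume the antecedent. If q is true, the antecedent forces (q = T, u = F, r = F), and the consequent holds there. If q is false, the antecedent forces (q = F, u = F, r = F) or (q = F, u = T, r = F), and the consequent holds there. Either way the consequent holds.

Only the converse holds.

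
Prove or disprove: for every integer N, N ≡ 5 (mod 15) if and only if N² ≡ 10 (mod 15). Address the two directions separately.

(⇒) Suppose N ≡ 5 (mod 15). Write N = 15j + 5. Then (15j + 5)² = 225j² + 150j + 25 = 15(15j² + 10j + 1) + 10, so N² ≡ 10 (mod 15).

(⇐) This fails: take N = 10. Then 10² = 100 ≡ 10 (mod 15), yet 10 ≡ 10 (mod 15), not 5.

The forward direction holds; the converse fails.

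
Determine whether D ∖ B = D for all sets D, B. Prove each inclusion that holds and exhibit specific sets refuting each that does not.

The sets are not equal: only the forward inclusion holds.

(⟸) This inclusion fails. Take D = {1}, B = {1}; then 1 ∈ D but 1 ∉ D ∖ B.

(⟹) Let x ∈ D ∖ B. Then x ∈ D and x ∉ B, from which x ∈ D.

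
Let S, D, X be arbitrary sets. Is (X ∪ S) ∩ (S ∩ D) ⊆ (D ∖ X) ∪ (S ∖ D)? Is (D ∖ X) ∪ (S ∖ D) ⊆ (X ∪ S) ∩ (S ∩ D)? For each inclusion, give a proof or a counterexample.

(⊆) fails and (⊇) fails.

(⟹) This inclusion fails. Take S = {1}, D = {1}, X = {1}; then 1 ∈ (X ∪ S) ∩ (S ∩ D) but 1 ∉ (D ∖ X) ∪ (S ∖ D).

(⟸) This inclusion fails. Take S = {1}, D = ∅, X = ∅; then 1 ∈ (D ∖ X) ∪ (S ∖ D) but 1 ∉ (X ∪ S) ∩ (S ∩ D).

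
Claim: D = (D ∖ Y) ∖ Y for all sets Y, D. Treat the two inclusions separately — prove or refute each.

(⊆) This inclusion fails. Take Y = {1}, D = {1}; then 1 ∈ D but 1 ∉ (D ∖ Y) ∖ Y.

(⊇) Let x ∈ (D ∖ Y) ∖ Y. Then x ∈ D and x ∉ Y, from which x ∈ D.

Only the reverse inclusion holds.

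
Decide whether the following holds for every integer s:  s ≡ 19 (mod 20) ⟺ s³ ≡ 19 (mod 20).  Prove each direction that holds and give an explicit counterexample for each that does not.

Both directions hold; the statement is true.

Converse. Suppose s³ ≡ 19 (mod 20). The only residue r in {0, …, 19} with r³ ≡ 19 (mod 20) is r = 19, so s ≡ 19 (mod 20).

Forward direction. Suppose s ≡ 19 (mod 20). Write s = 20j + 19. Then (20j + 19)³ = 8000j³ + 22800j² + 21660j + 6859 = 20(400j³ + 1140j² + 1083j + 342) + 19, so s³ ≡ 19 (mod 20).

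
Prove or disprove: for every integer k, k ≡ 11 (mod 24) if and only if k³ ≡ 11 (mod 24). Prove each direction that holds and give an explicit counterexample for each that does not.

(⇐) Suppose k³ ≡ 11 (mod 24). The only residue r in {0, …, 23} with r³ ≡ 11 (mod 24) is r = 11, so k ≡ 11 (mod 24).

(⇒) Suppose k ≡ 11 (mod 24). Write k = 24j + 11. Then (24j + 11)³ = 13824j³ + 19008j² + 8712j + 1331 = 24(576j³ + 792j² + 363j + 55) + 11, so k³ ≡ 11 (mod 24).

Both directions hold.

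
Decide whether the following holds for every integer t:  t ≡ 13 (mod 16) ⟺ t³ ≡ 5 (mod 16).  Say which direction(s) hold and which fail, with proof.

The biconditional holds.

(→) Suppose t ≡ 13 (mod 16). Write t = 16j + 13. Then (16j + 13)³ = 4096j³ + 9984j² + 8112j + 2197 = 16(256j³ + 624j² + 507j + 137) + 5, so t³ ≡ 5 (mod 16).

(←) Conversely, suppose t³ ≡ 5 (mod 16). The only residue r in {0, …, 15} with r³ ≡ 5 (mod 16) is r = 13, so t ≡ 13 (mod 16).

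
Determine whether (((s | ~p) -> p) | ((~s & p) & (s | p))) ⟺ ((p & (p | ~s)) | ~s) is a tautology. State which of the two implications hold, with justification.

Not equivalent: only (⇒) holds.

(⇒) Assume the antecedent. If p is true, (p & (p | ~s)) | ~s reduces to true regardless of the other variables. If p is false, the antecedent cannot hold. Either way (p & (p | ~s)) | ~s holds.

(⇐) This fails. Under p = F, s = F, the left side is false but the right side is true.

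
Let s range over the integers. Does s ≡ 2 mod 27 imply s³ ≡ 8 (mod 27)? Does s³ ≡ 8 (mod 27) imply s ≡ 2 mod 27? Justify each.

(⇒) Suppose s ≡ 2 mod 27. Write s = 27j + 2. Then (27j + 2)³ = 19683j³ + 4374j² + 324j + 8 = 27(729j³ + 162j² + 12j) + 8, so s³ ≡ 8 (mod 27).

(⇐) This fails: take s = 11. Then 11³ = 1331 ≡ 8 (mod 27), yet 11 ≡ 11 (mod 27), not 2.

(⇒) holds; (⇐) fails.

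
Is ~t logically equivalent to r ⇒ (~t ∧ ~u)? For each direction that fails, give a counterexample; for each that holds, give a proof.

[⇒] This fails. Under u = T, r = T, t = F, the left side is true but the right side is false.

[⇐] This fails. Under u = F, r = F, t = T, the left side is false but the right side is true.

Neither direction holds.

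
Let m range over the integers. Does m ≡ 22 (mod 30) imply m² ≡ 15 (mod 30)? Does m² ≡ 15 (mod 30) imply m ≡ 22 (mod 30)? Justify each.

(⇒) fails and (⇐) fails.

(⟹) This fails: take m = 22. Then 22 ≡ 22 (mod 30), but 22² = 484 ≡ 4 (mod 30), not 15.

(⟸) This fails: take m = 15. Then 15² = 225 ≡ 15 (mod 30), yet 15 ≡ 15 (mod 30), not 22.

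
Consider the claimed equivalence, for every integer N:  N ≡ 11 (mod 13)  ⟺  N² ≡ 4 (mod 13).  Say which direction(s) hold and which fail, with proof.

Not equivalent: only (⇒) holds.

(⇒) Suppose N ≡ 11 (mod 13). Write N = 13j + 11. Then (13j + 11)² = 169j² + 286j + 121 = 13(13j² + 22j + 9) + 4, so N² ≡ 4 (mod 13).

(⇐) This fails: take N = 2. Then 2² = 4 ≡ 4 (mod 13), yet 2 ≡ 2 (mod 13), not 11.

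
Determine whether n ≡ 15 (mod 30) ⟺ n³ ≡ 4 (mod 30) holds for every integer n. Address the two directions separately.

[⇒] This fails: take n = 15. Then 15 ≡ 15 (mod 30), but 15³ = 3375 ≡ 15 (mod 30), not 4.

[⇐] This fails: take n = 4. Then 4³ = 64 ≡ 4 (mod 30), yet 4 ≡ 4 (mod 30), not 15.

(⇒) fails and (⇐) fails.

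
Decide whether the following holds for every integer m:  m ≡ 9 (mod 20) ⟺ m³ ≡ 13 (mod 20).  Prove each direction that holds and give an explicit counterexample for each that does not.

(⇒) This fails: take m = 9. Then 9 ≡ 9 (mod 20), but 9³ = 729 ≡ 9 (mod 20), not 13.

(⇐) This fails: take m = 17. Then 17³ = 4913 ≡ 13 (mod 20), yet 17 ≡ 17 (mod 20), not 9.

Both directions fail.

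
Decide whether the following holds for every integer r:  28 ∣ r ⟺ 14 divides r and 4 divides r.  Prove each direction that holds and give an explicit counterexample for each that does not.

Forward direction. If 28 ∣ r, write r = 28q. Since 28 = 2·14, r = 14·(2q), so 14 ∣ r; and since 28 = 7·4, r = 4·(7q), so 4 ∣ r.

Converse. Suppose 14 ∣ r and 4 ∣ r. Any common multiple of 14 and 4 is a multiple of their lcm; here lcm(14, 4) = 14·4/gcd(14, 4) = 56/2 = 28, so 28 ∣ r.

Both implications hold.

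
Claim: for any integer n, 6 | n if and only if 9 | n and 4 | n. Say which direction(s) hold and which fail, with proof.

Only the converse holds.

(→) This fails: take n = 6. Certainly 6 ∣ 6, but 9 ∤ 6.

(←) Suppose 9 ∣ n and 4 ∣ n. Any common multiple of 9 and 4 is a multiple of their lcm; here gcd(9, 4) = 1, so lcm(9, 4) = 9·4 = 36, so 36 ∣ n. Since 6 ∣ 36, it follows that 6 ∣ n.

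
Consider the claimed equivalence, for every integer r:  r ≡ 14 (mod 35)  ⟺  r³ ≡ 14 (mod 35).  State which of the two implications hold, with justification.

(⟹) Suppose r ≡ 14 (mod 35). Write r = 35j + 14. Then (35j + 14)³ = 42875j³ + 51450j² + 20580j + 2744 = 35(1225j³ + 1470j² + 588j + 78) + 14, so r³ ≡ 14 (mod 35).

(⟸) Conversely, suppose r³ ≡ 14 (mod 35). The only residue r in {0, …, 34} with r³ ≡ 14 (mod 35) is r = 14, so r ≡ 14 (mod 35).

The biconditional holds.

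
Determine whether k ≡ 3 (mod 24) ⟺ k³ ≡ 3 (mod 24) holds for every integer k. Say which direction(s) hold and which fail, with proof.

(⟹) Suppose k ≡ 3 (mod 24). Write k = 24j + 3. Then (24j + 3)³ = 13824j³ + 5184j² + 648j + 27 = 24(576j³ + 216j² + 27j + 1) + 3, so k³ ≡ 3 (mod 24).

(⟸) Conversely, suppose k³ ≡ 3 (mod 24). The only residue r in {0, …, 23} with r³ ≡ 3 (mod 24) is r = 3, so k ≡ 3 (mod 24).

Both directions hold; the statement is true.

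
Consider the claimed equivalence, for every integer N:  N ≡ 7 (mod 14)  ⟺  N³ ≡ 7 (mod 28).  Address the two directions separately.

The forward direction fails; the converse holds.

Forward direction. This fails: take N = 21. Then 21 ≡ 7 (mod 14), but 21³ = 9261 ≡ 21 (mod 28), not 7.

Converse. The residues r modulo 28 with r³ ≡ 7 (mod 28) are exactly {7}, and each is ≡ 7 (mod 14).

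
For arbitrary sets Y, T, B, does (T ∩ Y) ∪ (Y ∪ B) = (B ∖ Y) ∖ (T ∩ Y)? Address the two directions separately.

The sets are not equal: only the reverse inclusion holds.

(⟸) Let x ∈ (B ∖ Y) ∖ (T ∩ Y). Then either x ∈ B and x ∉ Y, T; or x ∈ T ∩ B and x ∉ Y. In each case x ∈ (T ∩ Y) ∪ (Y ∪ B), so (B ∖ Y) ∖ (T ∩ Y) ⊆ (T ∩ Y) ∪ (Y ∪ B).

(⟹) This inclusion fails. Take Y = {1}, T = ∅, B = ∅; then 1 ∈ (T ∩ Y) ∪ (Y ∪ B) but 1 ∉ (B ∖ Y) ∖ (T ∩ Y).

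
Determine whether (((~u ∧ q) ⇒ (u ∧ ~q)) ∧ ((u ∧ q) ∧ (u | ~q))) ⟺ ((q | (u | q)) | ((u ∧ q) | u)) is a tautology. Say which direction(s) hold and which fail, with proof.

Not equivalent: only (⇒) holds.

[⇐] This fails. Under q = T, u = F, the left side is false but the right side is true.

[⇒] Assume the antecedent. If q is true, (q | (u | q)) | ((u ∧ q) | u) reduces to true regardless of the other variables. If q is false, the antecedent cannot hold. Either way (q | (u | q)) | ((u ∧ q) | u) holds.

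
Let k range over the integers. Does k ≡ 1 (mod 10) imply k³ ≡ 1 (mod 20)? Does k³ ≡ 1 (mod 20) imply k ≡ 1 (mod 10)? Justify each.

(→) This fails: take k = 11. Then 11 ≡ 1 (mod 10), but 11³ = 1331 ≡ 11 (mod 20), not 1.

(←) Conversely, the residues r modulo 20 with r³ ≡ 1 (mod 20) are exactly {1}, and each is ≡ 1 (mod 10).

Only the reverse direction holds.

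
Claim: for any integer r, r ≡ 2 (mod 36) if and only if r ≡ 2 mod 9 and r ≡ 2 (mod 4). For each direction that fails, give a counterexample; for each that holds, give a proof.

Equivalent; both directions hold.

Forward direction. Suppose r ≡ 2 (mod 36); write r = 36j + 2. Since 9 ∣ 36, reducing mod 9 gives r ≡ 2 (mod 9); since 4 ∣ 36, reducing mod 4 gives r ≡ 2 (mod 4).

Converse. If r ≡ 2 (mod 9) and r ≡ 2 (mod 4), then by the Chinese remainder theorem r ≡ 2 (mod 36). This is exactly r ≡ 2 (mod 36).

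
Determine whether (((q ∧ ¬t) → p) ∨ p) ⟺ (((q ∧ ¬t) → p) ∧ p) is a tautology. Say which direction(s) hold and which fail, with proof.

(→) This fails. Under t = F, p = F, q = F, the left side is true but the right side is false.

(←) Assume the antecedent. If t is true, ((q ∧ ¬t) → p) ∨ p reduces to true regardless of the other variables. If t is false, the antecedent forces (t = F, p = T, q = F) or (t = F, p = T, q = T), and ((q ∧ ¬t) → p) ∨ p holds there. Either way ((q ∧ ¬t) → p) ∨ p holds.

Only the converse holds.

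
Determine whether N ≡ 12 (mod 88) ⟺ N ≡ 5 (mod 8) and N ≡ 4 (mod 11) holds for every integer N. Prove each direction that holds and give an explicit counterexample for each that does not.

(⇒) fails and (⇐) fails.

(⇒) This fails: N = 12 gives 12 ≡ 12 (mod 88) but 12 ≡ 4 (mod 8), so the conjunction on the right does not hold.

(⇐) This fails: N = 37 satisfies both congruences on the right (37 ≡ 5 mod 8 and 37 ≡ 4 mod 11) yet 37 ≡ 37 (mod 88), not 12.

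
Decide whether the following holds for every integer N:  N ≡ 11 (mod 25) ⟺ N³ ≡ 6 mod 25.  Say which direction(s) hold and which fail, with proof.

[⇒] Suppose N ≡ 11 (mod 25). Write N = 25j + 11. Then (25j + 11)³ = 15625j³ + 20625j² + 9075j + 1331 = 25(625j³ + 825j² + 363j + 53) + 6, so N³ ≡ 6 (mod 25).

[⇐] Conversely, suppose N³ ≡ 6 (mod 25). The only residue r in {0, …, 24} with r³ ≡ 6 (mod 25) is r = 11, so N ≡ 11 (mod 25).

Both directions hold.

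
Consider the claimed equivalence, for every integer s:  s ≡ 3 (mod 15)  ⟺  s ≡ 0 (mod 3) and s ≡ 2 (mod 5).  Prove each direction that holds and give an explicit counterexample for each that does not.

(⟹) This fails: s = 3 gives 3 ≡ 3 (mod 15) but 3 ≡ 3 (mod 5), so the conjunction on the right does not hold.

(⟸) This fails: s = 12 satisfies both congruences on the right (12 ≡ 0 mod 3 and 12 ≡ 2 mod 5) yet 12 ≡ 12 (mod 15), not 3.

Neither direction holds.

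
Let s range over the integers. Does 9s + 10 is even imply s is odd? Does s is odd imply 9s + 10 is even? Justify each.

(⟹) This fails: s = 6 gives 9s + 10 = 64, which is even, but 6 is even, not odd.

(⟸) This also fails: s = 7 is odd, but 9s + 10 = 73 is odd, not even.

Both directions fail.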